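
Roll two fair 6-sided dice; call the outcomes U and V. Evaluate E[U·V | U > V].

35/3

P(U > V) = 5/12.
Summing UV·P(x,y) over outcomes with U > V gives 175/36.
E[U·V | U > V] = (175/36) / (5/12) = 35/3.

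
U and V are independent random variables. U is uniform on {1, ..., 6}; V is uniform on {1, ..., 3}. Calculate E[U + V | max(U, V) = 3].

Outcomes with max(U, V) = 3: (1,3), (2,3), (3,1), (3,2), (3,3), each with probability 1/18.
E[U + V | max(U, V) = 3] = (4 + 5 + 4 + 5 + 6) / 5 = 24/5.

24/5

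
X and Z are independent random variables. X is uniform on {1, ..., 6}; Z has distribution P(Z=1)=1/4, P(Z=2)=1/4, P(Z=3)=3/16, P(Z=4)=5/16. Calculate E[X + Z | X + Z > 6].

P(X + Z > 6) = 41/96.
Summing (X+Z)·P(x,y) over outcomes with X + Z > 6 gives 55/16.
E[X + Z | X + Z > 6] = (55/16) / (41/96) = 330/41.

330/41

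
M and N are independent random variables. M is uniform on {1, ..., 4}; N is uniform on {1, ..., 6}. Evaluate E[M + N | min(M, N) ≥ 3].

Outcomes with min(M, N) ≥ 3: (3,3), (3,4), (3,5), (3,6), (4,3), (4,4), (4,5), (4,6), each with probability 1/24.
E[M + N | min(M, N) ≥ 3] = (6 + 7 + 8 + 9 + 7 + 8 + 9 + 10) / 8 = 8.

8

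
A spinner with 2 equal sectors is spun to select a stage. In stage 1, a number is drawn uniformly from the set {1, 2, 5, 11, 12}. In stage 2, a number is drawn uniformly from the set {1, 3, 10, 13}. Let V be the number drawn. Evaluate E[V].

E[V | stage 1] = (1+2+5+11+12)/5 = 31/5.
E[V | stage 2] = (1+3+10+13)/4 = 27/4.
By the law of total expectation,
E[V] = (1/2)·(31/5) + (1/2)·(27/4) = 259/40.

259/40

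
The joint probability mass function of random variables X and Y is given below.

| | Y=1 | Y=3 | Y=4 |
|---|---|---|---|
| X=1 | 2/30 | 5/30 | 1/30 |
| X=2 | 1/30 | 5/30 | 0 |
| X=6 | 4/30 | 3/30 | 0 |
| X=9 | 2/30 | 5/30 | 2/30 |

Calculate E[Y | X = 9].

P(X = 9) = 3/10.
Σ Y·P over the event = 1·(2/30) + 3·(5/30) + 4·(2/30) = 5/6.
E[Y | X = 9] = (5/6) / (3/10) = 25/9.

25/9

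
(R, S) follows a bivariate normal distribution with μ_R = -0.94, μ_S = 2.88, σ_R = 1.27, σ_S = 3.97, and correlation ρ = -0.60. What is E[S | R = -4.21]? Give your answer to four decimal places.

The regression of S on R has slope ρ·σ_S/σ_R and passes through (μ_R, μ_S).
E[S | R=-4.21] = 2.88 + (-0.60)·(3.97/1.27)·(-4.21 − (-0.94)) = 2.88 + (-1.8756)·(-3.27) = 9.0132.

9.0132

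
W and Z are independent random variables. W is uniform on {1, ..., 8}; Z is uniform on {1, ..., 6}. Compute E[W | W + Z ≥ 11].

P(W + Z ≥ 11) = 5/24.
Summing W·P(x,y) over outcomes with W + Z ≥ 11 gives 35/24.
E[W | W + Z ≥ 11] = (35/24) / (5/24) = 7.

7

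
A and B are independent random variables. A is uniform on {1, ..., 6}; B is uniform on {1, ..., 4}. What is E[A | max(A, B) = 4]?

22/7

Outcomes with max(A, B) = 4: (1,4), (2,4), (3,4), (4,1), (4,2), (4,3), (4,4), each with probability 1/24.
E[A | max(A, B) = 4] = (1 + 2 + 3 + 4 + 4 + 4 + 4) / 7 = 22/7.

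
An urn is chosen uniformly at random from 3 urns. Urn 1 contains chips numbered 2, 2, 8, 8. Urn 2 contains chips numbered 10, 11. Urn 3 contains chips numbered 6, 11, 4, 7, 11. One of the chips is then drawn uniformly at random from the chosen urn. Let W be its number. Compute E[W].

233/30

E[W | urn 1] = (2+2+8+8)/4 = 5.
E[W | urn 2] = (10+11)/2 = 21/2.
E[W | urn 3] = (6+11+4+7+11)/5 = 39/5.
E[W] = (1/3)·(5) + (1/3)·(21/2) + (1/3)·(39/5) = 233/30.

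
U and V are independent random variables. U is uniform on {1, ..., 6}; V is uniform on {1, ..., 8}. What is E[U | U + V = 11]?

9/2

P(U + V = 11) = 1/12.
Summing U·P(x,y) over outcomes with U + V = 11 gives 3/8.
E[U | U + V = 11] = (3/8) / (1/12) = 9/2.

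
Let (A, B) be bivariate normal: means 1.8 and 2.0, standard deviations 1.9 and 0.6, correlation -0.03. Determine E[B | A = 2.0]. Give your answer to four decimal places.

1.9981

The regression of B on A has slope ρ·σ_B/σ_A and passes through (μ_A, μ_B).
E[B | A=2.0] = 2.0 + (-0.03)·(0.6/1.9)·(2.0 − (1.8)) = 2.0 + (-0.0094737)·(0.2) = 1.9981.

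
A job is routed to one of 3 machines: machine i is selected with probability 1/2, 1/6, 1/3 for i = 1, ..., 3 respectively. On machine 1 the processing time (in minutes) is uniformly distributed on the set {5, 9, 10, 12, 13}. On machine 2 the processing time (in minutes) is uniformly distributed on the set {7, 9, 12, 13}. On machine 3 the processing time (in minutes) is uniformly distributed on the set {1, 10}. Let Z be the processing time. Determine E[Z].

1013/120

E[Z | machine 1] = (5+9+10+12+13)/5 = 49/5.
E[Z | machine 2] = (7+9+12+13)/4 = 41/4.
E[Z | machine 3] = (1+10)/2 = 11/2.
By the law of total expectation,
E[Z] = (1/2)·(49/5) + (1/6)·(41/4) + (1/3)·(11/2) = 1013/120.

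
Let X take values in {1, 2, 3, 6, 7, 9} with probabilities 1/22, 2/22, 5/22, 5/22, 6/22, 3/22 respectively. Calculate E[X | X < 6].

5/2

P(X < 6) = 4/11.
Σ over the event: 1·1/22 + 2·1/11 + 3·5/22 = 10/11.
E[X | X < 6] = (10/11) / (4/11) = 5/2.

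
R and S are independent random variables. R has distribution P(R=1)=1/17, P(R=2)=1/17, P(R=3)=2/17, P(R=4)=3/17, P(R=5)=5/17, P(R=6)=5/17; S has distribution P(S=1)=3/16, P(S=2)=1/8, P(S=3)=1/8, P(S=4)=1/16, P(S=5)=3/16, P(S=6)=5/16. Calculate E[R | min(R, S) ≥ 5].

P(min(R, S) ≥ 5) = 5/17.
Summing R·P(x,y) over outcomes with min(R, S) ≥ 5 gives 55/34.
E[R | min(R, S) ≥ 5] = (55/34) / (5/17) = 11/2.

11/2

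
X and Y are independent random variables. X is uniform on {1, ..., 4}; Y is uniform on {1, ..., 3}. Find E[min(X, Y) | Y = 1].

Outcomes with Y = 1: (1,1), (2,1), (3,1), (4,1), each with probability 1/12.
E[min(X, Y) | Y = 1] = (1 + 1 + 1 + 1) / 4 = 1.

1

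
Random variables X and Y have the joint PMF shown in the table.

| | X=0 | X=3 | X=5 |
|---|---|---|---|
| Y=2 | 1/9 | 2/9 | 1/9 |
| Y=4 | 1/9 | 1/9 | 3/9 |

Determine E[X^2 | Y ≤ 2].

P(Y ≤ 2) = 4/9.
Σ X^2·P over the event = 0·(1/9) + 9·(2/9) + 25·(1/9) = 43/9.
E[X^2 | Y ≤ 2] = (43/9) / (4/9) = 43/4.

43/4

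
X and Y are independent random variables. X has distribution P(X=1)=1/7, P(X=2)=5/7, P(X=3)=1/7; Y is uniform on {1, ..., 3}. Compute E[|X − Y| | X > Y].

P(X > Y) = 1/3.
Summing |X−Y|·P(x,y) over outcomes with X > Y gives 8/21.
E[|X − Y| | X > Y] = (8/21) / (1/3) = 8/7.

8/7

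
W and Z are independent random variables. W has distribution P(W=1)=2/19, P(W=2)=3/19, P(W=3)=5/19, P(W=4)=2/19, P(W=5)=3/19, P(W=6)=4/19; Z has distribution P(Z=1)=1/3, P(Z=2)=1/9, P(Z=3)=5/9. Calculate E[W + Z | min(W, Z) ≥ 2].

41/6

P(min(W, Z) ≥ 2) = 34/57.
Summing (W+Z)·P(x,y) over outcomes with min(W, Z) ≥ 2 gives 697/171.
E[W + Z | min(W, Z) ≥ 2] = (697/171) / (34/57) = 41/6.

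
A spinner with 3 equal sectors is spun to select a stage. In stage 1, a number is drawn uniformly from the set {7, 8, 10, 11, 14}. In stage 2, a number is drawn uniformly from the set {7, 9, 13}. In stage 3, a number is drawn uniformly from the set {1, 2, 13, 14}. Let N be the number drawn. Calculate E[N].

E[N | stage 1] = (7+8+10+11+14)/5 = 10.
E[N | stage 2] = (7+9+13)/3 = 29/3.
E[N | stage 3] = (1+2+13+14)/4 = 15/2.
By the law of total expectation,
E[N] = (1/3)·(10) + (1/3)·(29/3) + (1/3)·(15/2) = 163/18.

163/18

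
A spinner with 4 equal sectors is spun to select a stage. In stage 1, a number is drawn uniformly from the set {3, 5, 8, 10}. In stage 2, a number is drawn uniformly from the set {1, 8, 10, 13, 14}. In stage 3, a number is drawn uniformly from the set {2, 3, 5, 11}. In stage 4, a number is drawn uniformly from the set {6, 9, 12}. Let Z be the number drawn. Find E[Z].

E[Z | stage 1] = (3+5+8+10)/4 = 13/2.
E[Z | stage 2] = (1+8+10+13+14)/5 = 46/5.
E[Z | stage 3] = (2+3+5+11)/4 = 21/4.
E[Z | stage 4] = (6+9+12)/3 = 9.
E[Z] = (1/4)·(13/2) + (1/4)·(46/5) + (1/4)·(21/4) + (1/4)·(9) = 599/80.

599/80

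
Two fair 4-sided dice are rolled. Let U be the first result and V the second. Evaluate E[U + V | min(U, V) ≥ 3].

7

Outcomes with min(U, V) ≥ 3: (3,3), (3,4), (4,3), (4,4), each with probability 1/16.
E[U + V | min(U, V) ≥ 3] = (6 + 7 + 7 + 8) / 4 = 7.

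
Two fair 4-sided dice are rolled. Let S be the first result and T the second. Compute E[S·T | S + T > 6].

40/3

Outcomes with S + T > 6: (3,4), (4,3), (4,4), each with probability 1/16.
E[S·T | S + T > 6] = (12 + 12 + 16) / 3 = 40/3.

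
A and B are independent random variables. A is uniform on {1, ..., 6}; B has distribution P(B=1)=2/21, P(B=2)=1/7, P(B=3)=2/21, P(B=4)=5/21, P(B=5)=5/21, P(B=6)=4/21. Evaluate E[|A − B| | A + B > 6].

P(A + B > 6) = 83/126.
Summing |A−B|·P(x,y) over outcomes with A + B > 6 gives 79/63.
E[|A − B| | A + B > 6] = (79/63) / (83/126) = 158/83.

158/83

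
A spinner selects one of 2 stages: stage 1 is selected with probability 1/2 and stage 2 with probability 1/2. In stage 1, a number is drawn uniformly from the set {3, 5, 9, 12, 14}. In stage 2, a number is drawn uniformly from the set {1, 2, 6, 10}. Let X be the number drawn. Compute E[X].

E[X | stage 1] = (3+5+9+12+14)/5 = 43/5.
E[X | stage 2] = (1+2+6+10)/4 = 19/4.
E[X] = (1/2)·(43/5) + (1/2)·(19/4) = 267/40.

267/40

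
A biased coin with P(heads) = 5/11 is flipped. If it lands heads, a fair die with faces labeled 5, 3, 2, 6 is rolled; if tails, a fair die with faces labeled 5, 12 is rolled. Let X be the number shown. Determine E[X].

E[X | heads] = (5+3+2+6)/4 = 4.
E[X | tails] = (5+12)/2 = 17/2.
By the law of total expectation,
E[X] = (5/11)·(4) + (6/11)·(17/2) = 71/11.

71/11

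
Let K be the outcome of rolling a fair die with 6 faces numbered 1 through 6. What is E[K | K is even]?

4

Given K is even, K is equally likely to be any of {2, 4, 6}.
E[K | K is even] = (2 + 4 + 6) / 3 = 4.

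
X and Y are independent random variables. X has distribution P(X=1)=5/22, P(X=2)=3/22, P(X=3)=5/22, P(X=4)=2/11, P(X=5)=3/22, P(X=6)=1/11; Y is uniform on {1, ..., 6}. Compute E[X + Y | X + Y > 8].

59/6

P(X + Y > 8) = 5/22.
Summing (X+Y)·P(x,y) over outcomes with X + Y > 8 gives 295/132.
E[X + Y | X + Y > 8] = (295/132) / (5/22) = 59/6.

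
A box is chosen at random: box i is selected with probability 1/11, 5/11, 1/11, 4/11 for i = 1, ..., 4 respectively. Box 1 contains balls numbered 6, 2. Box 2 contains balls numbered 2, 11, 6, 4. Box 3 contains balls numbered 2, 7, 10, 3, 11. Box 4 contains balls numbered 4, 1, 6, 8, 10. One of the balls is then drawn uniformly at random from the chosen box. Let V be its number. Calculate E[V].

E[V | box 1] = (6+2)/2 = 4.
E[V | box 2] = (2+11+6+4)/4 = 23/4.
E[V | box 3] = (2+7+10+3+11)/5 = 33/5.
E[V | box 4] = (4+1+6+8+10)/5 = 29/5.
E[V] = (1/11)·(4) + (5/11)·(23/4) + (1/11)·(33/5) + (4/11)·(29/5) = 1251/220.

1251/220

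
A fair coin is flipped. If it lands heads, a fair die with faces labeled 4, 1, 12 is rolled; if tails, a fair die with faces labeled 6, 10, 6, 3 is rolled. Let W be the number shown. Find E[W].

E[W | heads] = (4+1+12)/3 = 17/3.
E[W | tails] = (6+10+6+3)/4 = 25/4.
E[W] = (1/2)·(17/3) + (1/2)·(25/4) = 143/24.

143/24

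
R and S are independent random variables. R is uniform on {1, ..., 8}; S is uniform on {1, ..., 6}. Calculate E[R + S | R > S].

P(R > S) = 9/16.
Summing (R+S)·P(x,y) over outcomes with R > S gives 79/16.
E[R + S | R > S] = (79/16) / (9/16) = 79/9.

79/9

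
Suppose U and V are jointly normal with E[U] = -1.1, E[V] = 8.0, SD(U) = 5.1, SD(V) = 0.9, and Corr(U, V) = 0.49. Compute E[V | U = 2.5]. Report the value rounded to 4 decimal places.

8.3113

The regression of V on U has slope ρ·σ_V/σ_U and passes through (μ_U, μ_V).
E[V | U=2.5] = 8.0 + (0.49)·(0.9/5.1)·(2.5 − (-1.1)) = 8.0 + (0.086471)·(3.6) = 8.3113.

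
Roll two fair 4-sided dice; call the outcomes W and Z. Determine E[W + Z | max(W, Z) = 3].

Outcomes with max(W, Z) = 3: (1,3), (2,3), (3,1), (3,2), (3,3), each with probability 1/16.
E[W + Z | max(W, Z) = 3] = (4 + 5 + 4 + 5 + 6) / 5 = 24/5.

24/5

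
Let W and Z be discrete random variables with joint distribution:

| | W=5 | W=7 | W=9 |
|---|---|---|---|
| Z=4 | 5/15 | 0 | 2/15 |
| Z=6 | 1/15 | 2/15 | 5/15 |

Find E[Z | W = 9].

P(W = 9) = 7/15.
Summing Z·P(W=x,Z=y) over the conditioning event gives 38/15.
E[Z | W = 9] = (38/15) / (7/15) = 38/7.

38/7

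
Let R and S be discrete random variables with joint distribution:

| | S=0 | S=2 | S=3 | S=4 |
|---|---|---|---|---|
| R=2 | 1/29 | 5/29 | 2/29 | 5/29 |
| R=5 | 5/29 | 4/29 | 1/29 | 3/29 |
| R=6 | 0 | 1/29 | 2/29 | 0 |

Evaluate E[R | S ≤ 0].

P(S ≤ 0) = 6/29.
Σ R·P over the event = 2·(1/29) + 5·(5/29) = 27/29.
E[R | S ≤ 0] = (27/29) / (6/29) = 9/2.

9/2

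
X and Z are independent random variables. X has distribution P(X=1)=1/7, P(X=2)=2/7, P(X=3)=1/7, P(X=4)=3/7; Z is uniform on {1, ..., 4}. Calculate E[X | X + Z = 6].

19/6

P(X + Z = 6) = 3/14.
Summing X·P(x,y) over outcomes with X + Z = 6 gives 19/28.
E[X | X + Z = 6] = (19/28) / (3/14) = 19/6.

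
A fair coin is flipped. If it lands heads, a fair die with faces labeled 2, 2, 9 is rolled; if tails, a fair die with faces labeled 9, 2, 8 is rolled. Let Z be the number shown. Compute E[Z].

16/3

E[Z | heads] = (2+2+9)/3 = 13/3.
E[Z | tails] = (9+2+8)/3 = 19/3.
By the law of total expectation,
E[Z] = (1/2)·(13/3) + (1/2)·(19/3) = 16/3.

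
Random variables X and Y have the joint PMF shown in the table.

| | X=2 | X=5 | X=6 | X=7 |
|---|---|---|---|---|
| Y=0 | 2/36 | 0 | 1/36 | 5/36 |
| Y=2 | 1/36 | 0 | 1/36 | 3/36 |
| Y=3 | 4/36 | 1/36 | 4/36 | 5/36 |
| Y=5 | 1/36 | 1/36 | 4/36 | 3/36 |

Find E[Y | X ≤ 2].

P(X ≤ 2) = 2/9.
Σ Y·P over the event = 0·(2/36) + 2·(1/36) + 3·(4/36) + 5·(1/36) = 19/36.
E[Y | X ≤ 2] = (19/36) / (2/9) = 19/8.

19/8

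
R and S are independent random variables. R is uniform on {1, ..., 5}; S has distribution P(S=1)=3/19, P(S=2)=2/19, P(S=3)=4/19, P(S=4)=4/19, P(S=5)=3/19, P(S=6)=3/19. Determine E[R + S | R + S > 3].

P(R + S > 3) = 87/95.
Summing (R+S)·P(x,y) over outcomes with R + S > 3 gives 604/95.
E[R + S | R + S > 3] = (604/95) / (87/95) = 604/87.

604/87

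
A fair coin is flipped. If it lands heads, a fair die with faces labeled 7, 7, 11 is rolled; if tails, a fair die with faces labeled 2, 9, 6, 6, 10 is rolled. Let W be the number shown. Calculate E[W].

E[W | heads] = (7+7+11)/3 = 25/3.
E[W | tails] = (2+9+6+6+10)/5 = 33/5.
E[W] = (1/2)·(25/3) + (1/2)·(33/5) = 112/15.

112/15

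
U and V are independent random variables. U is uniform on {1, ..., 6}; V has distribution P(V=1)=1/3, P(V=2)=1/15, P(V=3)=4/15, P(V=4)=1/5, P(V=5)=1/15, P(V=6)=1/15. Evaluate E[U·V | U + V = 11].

P(U + V = 11) = 1/45.
Summing UV·P(x,y) over outcomes with U + V = 11 gives 2/3.
E[U·V | U + V = 11] = (2/3) / (1/45) = 30.

30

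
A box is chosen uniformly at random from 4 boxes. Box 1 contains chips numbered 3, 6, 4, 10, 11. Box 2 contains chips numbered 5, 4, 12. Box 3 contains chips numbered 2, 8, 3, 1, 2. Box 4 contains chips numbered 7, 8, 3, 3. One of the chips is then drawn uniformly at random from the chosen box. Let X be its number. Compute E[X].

E[X | box 1] = (3+6+4+10+11)/5 = 34/5.
E[X | box 2] = (5+4+12)/3 = 7.
E[X | box 3] = (2+8+3+1+2)/5 = 16/5.
E[X | box 4] = (7+8+3+3)/4 = 21/4.
E[X] = (1/4)·(34/5) + (1/4)·(7) + (1/4)·(16/5) + (1/4)·(21/4) = 89/16.

89/16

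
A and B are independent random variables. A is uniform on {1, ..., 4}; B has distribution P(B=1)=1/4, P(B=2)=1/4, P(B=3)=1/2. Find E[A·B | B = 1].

P(B = 1) = 1/4.
Summing AB·P(x,y) over outcomes with B = 1 gives 5/8.
E[A·B | B = 1] = (5/8) / (1/4) = 5/2.

5/2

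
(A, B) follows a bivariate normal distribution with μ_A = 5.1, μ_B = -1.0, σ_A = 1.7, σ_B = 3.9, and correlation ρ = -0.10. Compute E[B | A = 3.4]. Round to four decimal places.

-0.6100

E[B | A=x] = μ_B + ρ(σ_B/σ_A)(x − μ_A) for jointly normal variables.
E[B | A=3.4] = -1.0 + (-0.10)·(3.9/1.7)·(3.4 − (5.1)) = -1.0 + (-0.22941)·(-1.7) = -0.6100.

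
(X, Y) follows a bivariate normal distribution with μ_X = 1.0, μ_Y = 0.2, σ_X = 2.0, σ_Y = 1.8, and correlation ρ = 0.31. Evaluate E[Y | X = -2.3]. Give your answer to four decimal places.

-0.7207

For a bivariate normal, E[Y | X=x] = μ_Y + ρ·(σ_Y/σ_X)·(x − μ_X).
E[Y | X=-2.3] = 0.2 + (0.31)·(1.8/2.0)·(-2.3 − (1.0)) = 0.2 + (0.279)·(-3.3) = -0.7207.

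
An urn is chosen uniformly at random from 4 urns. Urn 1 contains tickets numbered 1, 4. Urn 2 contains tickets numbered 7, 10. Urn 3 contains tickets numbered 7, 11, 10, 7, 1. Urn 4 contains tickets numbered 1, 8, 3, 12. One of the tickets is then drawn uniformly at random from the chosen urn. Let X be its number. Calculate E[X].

E[X | urn 1] = (1+4)/2 = 5/2.
E[X | urn 2] = (7+10)/2 = 17/2.
E[X | urn 3] = (7+11+10+7+1)/5 = 36/5.
E[X | urn 4] = (1+8+3+12)/4 = 6.
E[X] = (1/4)·(5/2) + (1/4)·(17/2) + (1/4)·(36/5) + (1/4)·(6) = 121/20.

121/20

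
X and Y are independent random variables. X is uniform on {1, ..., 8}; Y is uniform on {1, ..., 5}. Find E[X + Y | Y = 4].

P(Y = 4) = 1/5.
Summing (X+Y)·P(x,y) over outcomes with Y = 4 gives 17/10.
E[X + Y | Y = 4] = (17/10) / (1/5) = 17/2.

17/2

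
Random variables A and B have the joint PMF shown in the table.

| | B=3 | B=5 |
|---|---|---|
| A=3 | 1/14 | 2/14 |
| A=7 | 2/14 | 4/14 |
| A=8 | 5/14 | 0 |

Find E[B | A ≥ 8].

P(A ≥ 8) = 5/14.
Summing B·P(A=x,B=y) over the conditioning event gives 15/14.
E[B | A ≥ 8] = (15/14) / (5/14) = 3.

3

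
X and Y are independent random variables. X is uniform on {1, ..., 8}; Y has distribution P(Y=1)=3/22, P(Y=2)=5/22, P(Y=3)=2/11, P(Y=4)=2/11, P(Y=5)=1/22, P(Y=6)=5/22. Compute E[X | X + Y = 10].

P(X + Y = 10) = 19/176.
Summing X·P(x,y) over outcomes with X + Y = 10 gives 117/176.
E[X | X + Y = 10] = (117/176) / (19/176) = 117/19.

117/19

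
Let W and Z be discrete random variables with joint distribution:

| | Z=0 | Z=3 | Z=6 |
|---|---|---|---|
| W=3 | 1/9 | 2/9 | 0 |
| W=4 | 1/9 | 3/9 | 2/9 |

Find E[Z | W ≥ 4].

7/2

P(W ≥ 4) = 2/3.
Σ Z·P over the event = 0·(1/9) + 3·(3/9) + 6·(2/9) = 7/3.
E[Z | W ≥ 4] = (7/3) / (2/3) = 7/2.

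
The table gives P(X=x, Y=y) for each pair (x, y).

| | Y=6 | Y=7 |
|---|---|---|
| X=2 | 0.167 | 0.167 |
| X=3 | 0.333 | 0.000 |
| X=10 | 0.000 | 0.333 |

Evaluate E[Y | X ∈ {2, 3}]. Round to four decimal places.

6.2504

P(X ∈ {2, 3}) = 0.667.
Σ Y·P over the event = 6·(0.167) + 7·(0.167) + 6·(0.333) = 4.169.
E[Y | X ∈ {2, 3}] = (4.169) / (0.667) = 6.2504.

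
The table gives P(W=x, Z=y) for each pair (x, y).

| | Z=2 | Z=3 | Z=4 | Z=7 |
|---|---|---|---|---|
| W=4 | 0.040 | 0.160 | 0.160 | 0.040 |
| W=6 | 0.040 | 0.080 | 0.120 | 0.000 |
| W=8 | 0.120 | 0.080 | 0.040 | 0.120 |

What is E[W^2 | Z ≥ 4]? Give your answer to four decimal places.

P(Z ≥ 4) = 0.480.
Σ W^2·P over the event = 16·(0.160) + 16·(0.040) + 36·(0.120) + 64·(0.040) + 64·(0.120) = 17.760.
E[W^2 | Z ≥ 4] = (17.760) / (0.480) = 37.0000.

37.0000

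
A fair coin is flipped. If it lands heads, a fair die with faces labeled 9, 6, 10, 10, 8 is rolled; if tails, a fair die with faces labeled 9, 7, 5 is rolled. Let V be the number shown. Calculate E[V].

39/5

E[V | heads] = (9+6+10+10+8)/5 = 43/5.
E[V | tails] = (9+7+5)/3 = 7.
E[V] = (1/2)·(43/5) + (1/2)·(7) = 39/5.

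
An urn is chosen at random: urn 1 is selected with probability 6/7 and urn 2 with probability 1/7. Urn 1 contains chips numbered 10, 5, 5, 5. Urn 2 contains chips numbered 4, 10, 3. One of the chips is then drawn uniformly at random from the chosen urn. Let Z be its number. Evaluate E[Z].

E[Z | urn 1] = (10+5+5+5)/4 = 25/4.
E[Z | urn 2] = (4+10+3)/3 = 17/3.
By the law of total expectation,
E[Z] = (6/7)·(25/4) + (1/7)·(17/3) = 37/6.

37/6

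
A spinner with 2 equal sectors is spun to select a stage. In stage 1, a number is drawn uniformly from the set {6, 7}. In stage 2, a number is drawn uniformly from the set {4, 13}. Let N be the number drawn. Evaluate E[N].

15/2

E[N | stage 1] = (6+7)/2 = 13/2.
E[N | stage 2] = (4+13)/2 = 17/2.
E[N] = (1/2)·(13/2) + (1/2)·(17/2) = 15/2.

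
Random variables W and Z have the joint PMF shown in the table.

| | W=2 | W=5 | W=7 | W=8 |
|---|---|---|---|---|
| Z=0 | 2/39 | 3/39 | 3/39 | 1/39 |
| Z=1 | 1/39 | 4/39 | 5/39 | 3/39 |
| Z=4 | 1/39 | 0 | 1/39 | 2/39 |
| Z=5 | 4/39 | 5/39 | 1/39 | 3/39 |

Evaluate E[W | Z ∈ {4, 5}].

89/17

P(Z ∈ {4, 5}) = 17/39.
Summing W·P(W=x,Z=y) over the conditioning event gives 89/39.
E[W | Z ∈ {4, 5}] = (89/39) / (17/39) = 89/17.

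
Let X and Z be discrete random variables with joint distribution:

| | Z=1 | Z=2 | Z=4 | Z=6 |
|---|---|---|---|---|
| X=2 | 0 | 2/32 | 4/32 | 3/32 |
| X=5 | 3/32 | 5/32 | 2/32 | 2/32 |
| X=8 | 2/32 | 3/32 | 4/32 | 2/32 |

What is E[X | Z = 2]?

P(Z = 2) = 5/16.
Σ X·P over the event = 2·(2/32) + 5·(5/32) + 8·(3/32) = 53/32.
E[X | Z = 2] = (53/32) / (5/16) = 53/10.

53/10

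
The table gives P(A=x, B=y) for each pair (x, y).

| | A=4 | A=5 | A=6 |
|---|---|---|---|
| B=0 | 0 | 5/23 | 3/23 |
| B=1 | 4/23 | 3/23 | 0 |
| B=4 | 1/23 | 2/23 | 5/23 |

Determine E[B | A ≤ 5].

19/15

P(A ≤ 5) = 15/23.
Σ B·P over the event = 1·(4/23) + 4·(1/23) + 0·(5/23) + 1·(3/23) + 4·(2/23) = 19/23.
E[B | A ≤ 5] = (19/23) / (15/23) = 19/15.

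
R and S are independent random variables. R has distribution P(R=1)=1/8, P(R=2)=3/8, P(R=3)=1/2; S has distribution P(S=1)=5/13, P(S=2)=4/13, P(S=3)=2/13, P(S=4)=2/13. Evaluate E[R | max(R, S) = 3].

73/26

P(max(R, S) = 3) = 1/2.
Summing R·P(x,y) over outcomes with max(R, S) = 3 gives 73/52.
E[R | max(R, S) = 3] = (73/52) / (1/2) = 73/26.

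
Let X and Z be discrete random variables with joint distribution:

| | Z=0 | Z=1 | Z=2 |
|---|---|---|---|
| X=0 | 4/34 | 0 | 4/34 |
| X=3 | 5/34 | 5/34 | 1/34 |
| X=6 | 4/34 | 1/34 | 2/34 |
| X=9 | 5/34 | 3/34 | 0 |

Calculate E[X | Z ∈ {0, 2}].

99/25

P(Z ∈ {0, 2}) = 25/34.
Σ X·P over the event = 0·(4/34) + 0·(4/34) + 3·(5/34) + 3·(1/34) + 6·(4/34) + 6·(2/34) + 9·(5/34) = 99/34.
E[X | Z ∈ {0, 2}] = (99/34) / (25/34) = 99/25.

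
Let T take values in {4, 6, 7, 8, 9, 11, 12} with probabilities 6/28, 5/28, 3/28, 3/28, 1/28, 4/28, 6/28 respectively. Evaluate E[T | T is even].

P(T is even) = 5/7.
Σ over the event: 4·3/14 + 6·5/28 + 8·3/28 + 12·3/14 = 75/14.
E[T | T is even] = (75/14) / (5/7) = 15/2.

15/2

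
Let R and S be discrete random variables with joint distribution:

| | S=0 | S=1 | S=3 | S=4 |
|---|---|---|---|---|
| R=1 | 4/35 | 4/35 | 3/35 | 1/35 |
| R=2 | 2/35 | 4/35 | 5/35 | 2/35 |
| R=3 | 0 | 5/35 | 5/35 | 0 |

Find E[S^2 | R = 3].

5

P(R = 3) = 2/7.
Σ S^2·P over the event = 1·(5/35) + 9·(5/35) = 10/7.
E[S^2 | R = 3] = (10/7) / (2/7) = 5.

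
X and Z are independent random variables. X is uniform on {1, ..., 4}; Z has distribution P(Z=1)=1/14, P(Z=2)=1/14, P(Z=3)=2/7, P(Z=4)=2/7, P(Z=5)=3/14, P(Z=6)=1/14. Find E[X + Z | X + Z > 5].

266/37

P(X + Z > 5) = 37/56.
Summing (X+Z)·P(x,y) over outcomes with X + Z > 5 gives 19/4.
E[X + Z | X + Z > 5] = (19/4) / (37/56) = 266/37.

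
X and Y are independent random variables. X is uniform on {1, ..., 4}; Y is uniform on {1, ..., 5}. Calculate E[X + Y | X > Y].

P(X > Y) = 3/10.
Summing (X+Y)·P(x,y) over outcomes with X > Y gives 3/2.
E[X + Y | X > Y] = (3/2) / (3/10) = 5.

5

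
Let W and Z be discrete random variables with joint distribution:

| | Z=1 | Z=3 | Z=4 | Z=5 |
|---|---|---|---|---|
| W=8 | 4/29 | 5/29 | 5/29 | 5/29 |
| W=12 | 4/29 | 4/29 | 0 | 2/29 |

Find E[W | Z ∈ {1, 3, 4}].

P(Z ∈ {1, 3, 4}) = 22/29.
Σ W·P over the event = 8·(4/29) + 8·(5/29) + 8·(5/29) + 12·(4/29) + 12·(4/29) = 208/29.
E[W | Z ∈ {1, 3, 4}] = (208/29) / (22/29) = 104/11.

104/11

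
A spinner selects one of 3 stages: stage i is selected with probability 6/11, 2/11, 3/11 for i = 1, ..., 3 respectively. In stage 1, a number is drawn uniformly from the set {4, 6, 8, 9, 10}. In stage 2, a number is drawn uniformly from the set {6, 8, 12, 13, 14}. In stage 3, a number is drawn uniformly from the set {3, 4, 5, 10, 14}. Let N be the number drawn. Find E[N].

436/55

E[N | stage 1] = (4+6+8+9+10)/5 = 37/5.
E[N | stage 2] = (6+8+12+13+14)/5 = 53/5.
E[N | stage 3] = (3+4+5+10+14)/5 = 36/5.
By the law of total expectation,
E[N] = (6/11)·(37/5) + (2/11)·(53/5) + (3/11)·(36/5) = 436/55.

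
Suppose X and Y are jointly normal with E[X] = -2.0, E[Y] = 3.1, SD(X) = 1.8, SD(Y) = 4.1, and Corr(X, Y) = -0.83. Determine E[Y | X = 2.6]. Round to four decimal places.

-5.5966

E[Y | X=x] = μ_Y + ρ(σ_Y/σ_X)(x − μ_X) for jointly normal variables.
E[Y | X=2.6] = 3.1 + (-0.83)·(4.1/1.8)·(2.6 − (-2.0)) = 3.1 + (-1.89056)·(4.6) = -5.5966.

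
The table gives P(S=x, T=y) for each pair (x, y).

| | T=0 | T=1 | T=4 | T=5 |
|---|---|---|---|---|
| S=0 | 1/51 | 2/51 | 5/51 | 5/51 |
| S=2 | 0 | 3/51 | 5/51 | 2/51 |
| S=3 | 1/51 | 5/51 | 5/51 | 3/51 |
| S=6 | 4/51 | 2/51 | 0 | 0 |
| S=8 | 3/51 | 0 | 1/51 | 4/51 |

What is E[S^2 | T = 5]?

291/14

P(T = 5) = 14/51.
Σ S^2·P over the event = 0·(5/51) + 4·(2/51) + 9·(3/51) + 64·(4/51) = 97/17.
E[S^2 | T = 5] = (97/17) / (14/51) = 291/14.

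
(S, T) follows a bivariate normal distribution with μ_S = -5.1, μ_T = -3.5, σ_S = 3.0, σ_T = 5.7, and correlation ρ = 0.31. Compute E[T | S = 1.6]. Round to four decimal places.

E[T | S=x] = μ_T + ρ(σ_T/σ_S)(x − μ_S) for jointly normal variables.
E[T | S=1.6] = -3.5 + (0.31)·(5.7/3.0)·(1.6 − (-5.1)) = -3.5 + (0.589)·(6.7) = 0.4463.

0.4463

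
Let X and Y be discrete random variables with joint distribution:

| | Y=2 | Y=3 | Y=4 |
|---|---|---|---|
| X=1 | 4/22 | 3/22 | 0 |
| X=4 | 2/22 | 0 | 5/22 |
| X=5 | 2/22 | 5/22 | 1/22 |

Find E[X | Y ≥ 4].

P(Y ≥ 4) = 3/11.
Σ X·P over the event = 4·(5/22) + 5·(1/22) = 25/22.
E[X | Y ≥ 4] = (25/22) / (3/11) = 25/6.

25/6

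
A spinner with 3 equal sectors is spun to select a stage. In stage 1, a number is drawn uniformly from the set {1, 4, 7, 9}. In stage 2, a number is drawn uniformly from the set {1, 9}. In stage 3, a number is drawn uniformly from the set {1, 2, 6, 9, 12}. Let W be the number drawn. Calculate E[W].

E[W | stage 1] = (1+4+7+9)/4 = 21/4.
E[W | stage 2] = (1+9)/2 = 5.
E[W | stage 3] = (1+2+6+9+12)/5 = 6.
E[W] = (1/3)·(21/4) + (1/3)·(5) + (1/3)·(6) = 65/12.

65/12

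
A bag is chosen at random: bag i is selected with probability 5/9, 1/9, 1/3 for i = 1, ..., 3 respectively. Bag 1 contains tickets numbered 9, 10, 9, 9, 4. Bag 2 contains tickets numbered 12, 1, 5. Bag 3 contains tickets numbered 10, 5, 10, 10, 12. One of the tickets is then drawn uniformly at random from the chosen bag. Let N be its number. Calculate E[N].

E[N | bag 1] = (9+10+9+9+4)/5 = 41/5.
E[N | bag 2] = (12+1+5)/3 = 6.
E[N | bag 3] = (10+5+10+10+12)/5 = 47/5.
By the law of total expectation,
E[N] = (5/9)·(41/5) + (1/9)·(6) + (1/3)·(47/5) = 376/45.

376/45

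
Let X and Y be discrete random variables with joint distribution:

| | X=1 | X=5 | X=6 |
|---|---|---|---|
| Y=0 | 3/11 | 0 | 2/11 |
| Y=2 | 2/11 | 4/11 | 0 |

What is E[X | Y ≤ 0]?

P(Y ≤ 0) = 5/11.
Σ X·P over the event = 1·(3/11) + 6·(2/11) = 15/11.
E[X | Y ≤ 0] = (15/11) / (5/11) = 3.

3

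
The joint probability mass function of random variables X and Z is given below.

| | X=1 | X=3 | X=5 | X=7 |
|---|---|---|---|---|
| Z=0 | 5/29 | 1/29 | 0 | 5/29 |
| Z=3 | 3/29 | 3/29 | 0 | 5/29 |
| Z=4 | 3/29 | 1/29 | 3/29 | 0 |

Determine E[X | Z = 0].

P(Z = 0) = 11/29.
Σ X·P over the event = 1·(5/29) + 3·(1/29) + 7·(5/29) = 43/29.
E[X | Z = 0] = (43/29) / (11/29) = 43/11.

43/11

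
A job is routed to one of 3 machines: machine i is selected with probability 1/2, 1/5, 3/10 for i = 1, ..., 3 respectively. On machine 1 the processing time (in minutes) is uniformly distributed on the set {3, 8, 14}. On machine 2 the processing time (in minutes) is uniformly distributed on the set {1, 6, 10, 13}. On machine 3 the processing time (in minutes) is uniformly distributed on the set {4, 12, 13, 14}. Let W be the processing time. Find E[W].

1067/120

E[W | machine 1] = (3+8+14)/3 = 25/3.
E[W | machine 2] = (1+6+10+13)/4 = 15/2.
E[W | machine 3] = (4+12+13+14)/4 = 43/4.
By the law of total expectation,
E[W] = (1/2)·(25/3) + (1/5)·(15/2) + (3/10)·(43/4) = 1067/120.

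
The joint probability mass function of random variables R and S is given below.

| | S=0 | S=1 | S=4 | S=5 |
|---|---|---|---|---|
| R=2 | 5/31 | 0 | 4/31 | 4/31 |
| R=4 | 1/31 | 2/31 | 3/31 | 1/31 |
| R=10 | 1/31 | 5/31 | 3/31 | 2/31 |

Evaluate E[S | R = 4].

P(R = 4) = 7/31.
Summing S·P(R=x,S=y) over the conditioning event gives 19/31.
E[S | R = 4] = (19/31) / (7/31) = 19/7.

19/7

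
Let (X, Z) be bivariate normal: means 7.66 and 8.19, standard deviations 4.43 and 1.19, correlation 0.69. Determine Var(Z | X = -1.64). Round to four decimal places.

Var(Z | X=x) = (1 − ρ²)·σ_Z².
Var(Z | X=-1.64) = (1.19)²·(1 − (0.69)²) = 1.4161·0.5239 = 0.7419.

0.7419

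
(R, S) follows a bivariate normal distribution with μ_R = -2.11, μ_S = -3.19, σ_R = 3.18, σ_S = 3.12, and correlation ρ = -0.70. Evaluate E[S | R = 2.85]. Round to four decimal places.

-6.5965

For a bivariate normal, E[S | R=x] = μ_S + ρ·(σ_S/σ_R)·(x − μ_R).
E[S | R=2.85] = -3.19 + (-0.70)·(3.12/3.18)·(2.85 − (-2.11)) = -3.19 + (-0.68679)·(4.96) = -6.5965.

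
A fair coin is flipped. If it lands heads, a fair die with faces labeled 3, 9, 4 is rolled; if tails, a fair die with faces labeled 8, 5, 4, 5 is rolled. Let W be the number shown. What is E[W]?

65/12

E[W | heads] = (3+9+4)/3 = 16/3.
E[W | tails] = (8+5+4+5)/4 = 11/2.
E[W] = (1/2)·(16/3) + (1/2)·(11/2) = 65/12.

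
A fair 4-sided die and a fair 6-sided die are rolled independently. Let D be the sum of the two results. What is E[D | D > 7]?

P(D > 7) = 1/4.
Σ over the event: 8·1/8 + 9·1/12 + 10·1/24 = 13/6.
E[D | D > 7] = (13/6) / (1/4) = 26/3.

26/3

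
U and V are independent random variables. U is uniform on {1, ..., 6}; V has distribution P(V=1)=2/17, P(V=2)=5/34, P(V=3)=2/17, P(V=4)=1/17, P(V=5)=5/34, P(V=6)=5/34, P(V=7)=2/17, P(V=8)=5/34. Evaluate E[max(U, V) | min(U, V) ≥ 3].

P(min(U, V) ≥ 3) = 25/51.
Summing max(U,V)·P(x,y) over outcomes with min(U, V) ≥ 3 gives 607/204.
E[max(U, V) | min(U, V) ≥ 3] = (607/204) / (25/51) = 607/100.

607/100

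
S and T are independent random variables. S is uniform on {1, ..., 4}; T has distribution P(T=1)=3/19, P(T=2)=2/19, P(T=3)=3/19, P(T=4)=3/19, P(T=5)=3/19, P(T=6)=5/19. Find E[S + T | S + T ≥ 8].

P(S + T ≥ 8) = 6/19.
Summing (S+T)·P(x,y) over outcomes with S + T ≥ 8 gives 105/38.
E[S + T | S + T ≥ 8] = (105/38) / (6/19) = 35/4.

35/4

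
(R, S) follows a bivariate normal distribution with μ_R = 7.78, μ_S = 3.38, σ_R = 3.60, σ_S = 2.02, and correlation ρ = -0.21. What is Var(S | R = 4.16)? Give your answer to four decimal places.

3.9005

Var(S | R=x) = (1 − ρ²)·σ_S².
Var(S | R=4.16) = (2.02)²·(1 − (-0.21)²) = 4.0804·0.9559 = 3.9005.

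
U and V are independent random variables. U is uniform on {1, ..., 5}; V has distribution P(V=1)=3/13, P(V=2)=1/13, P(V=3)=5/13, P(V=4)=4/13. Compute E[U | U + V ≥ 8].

61/13

P(U + V ≥ 8) = 1/5.
Summing U·P(x,y) over outcomes with U + V ≥ 8 gives 61/65.
E[U | U + V ≥ 8] = (61/65) / (1/5) = 61/13.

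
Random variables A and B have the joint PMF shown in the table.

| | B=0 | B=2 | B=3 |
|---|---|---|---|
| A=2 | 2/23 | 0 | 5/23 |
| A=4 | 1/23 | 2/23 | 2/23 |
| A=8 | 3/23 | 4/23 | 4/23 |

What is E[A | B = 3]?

P(B = 3) = 11/23.
Σ A·P over the event = 2·(5/23) + 4·(2/23) + 8·(4/23) = 50/23.
E[A | B = 3] = (50/23) / (11/23) = 50/11.

50/11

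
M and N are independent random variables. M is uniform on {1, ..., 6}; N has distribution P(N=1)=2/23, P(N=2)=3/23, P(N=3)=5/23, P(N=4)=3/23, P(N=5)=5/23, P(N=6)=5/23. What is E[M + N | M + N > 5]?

899/108

P(M + N > 5) = 18/23.
Summing (M+N)·P(x,y) over outcomes with M + N > 5 gives 899/138.
E[M + N | M + N > 5] = (899/138) / (18/23) = 899/108.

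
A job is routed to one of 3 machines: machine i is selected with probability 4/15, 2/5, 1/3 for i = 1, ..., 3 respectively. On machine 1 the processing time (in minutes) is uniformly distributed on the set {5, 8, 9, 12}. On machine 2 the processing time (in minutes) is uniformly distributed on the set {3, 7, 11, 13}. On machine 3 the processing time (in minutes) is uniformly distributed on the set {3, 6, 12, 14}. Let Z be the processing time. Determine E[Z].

103/12

E[Z | machine 1] = (5+8+9+12)/4 = 17/2.
E[Z | machine 2] = (3+7+11+13)/4 = 17/2.
E[Z | machine 3] = (3+6+12+14)/4 = 35/4.
By the law of total expectation,
E[Z] = (4/15)·(17/2) + (2/5)·(17/2) + (1/3)·(35/4) = 103/12.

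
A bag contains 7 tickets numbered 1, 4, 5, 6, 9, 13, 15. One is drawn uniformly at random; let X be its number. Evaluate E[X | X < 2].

P(X < 2) = 1/7.
Σ over the event: 1·1/7 = 1/7.
E[X | X < 2] = (1/7) / (1/7) = 1.

1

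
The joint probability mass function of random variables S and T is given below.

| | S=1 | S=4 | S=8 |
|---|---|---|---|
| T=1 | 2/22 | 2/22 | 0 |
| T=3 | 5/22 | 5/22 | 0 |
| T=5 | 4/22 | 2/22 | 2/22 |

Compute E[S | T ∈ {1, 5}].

P(T ∈ {1, 5}) = 6/11.
Σ S·P over the event = 1·(2/22) + 1·(4/22) + 4·(2/22) + 4·(2/22) + 8·(2/22) = 19/11.
E[S | T ∈ {1, 5}] = (19/11) / (6/11) = 19/6.

19/6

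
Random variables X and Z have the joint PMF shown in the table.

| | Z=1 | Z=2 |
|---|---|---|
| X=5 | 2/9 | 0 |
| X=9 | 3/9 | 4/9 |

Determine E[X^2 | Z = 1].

P(Z = 1) = 5/9.
Σ X^2·P over the event = 25·(2/9) + 81·(3/9) = 293/9.
E[X^2 | Z = 1] = (293/9) / (5/9) = 293/5.

293/5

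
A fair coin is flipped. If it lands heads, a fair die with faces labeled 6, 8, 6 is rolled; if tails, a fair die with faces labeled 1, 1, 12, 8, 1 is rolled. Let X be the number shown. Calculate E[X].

E[X | heads] = (6+8+6)/3 = 20/3.
E[X | tails] = (1+1+12+8+1)/5 = 23/5.
E[X] = (1/2)·(20/3) + (1/2)·(23/5) = 169/30.

169/30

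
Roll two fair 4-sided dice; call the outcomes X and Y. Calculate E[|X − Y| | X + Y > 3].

P(X + Y > 3) = 13/16.
Summing |X−Y|·P(x,y) over outcomes with X + Y > 3 gives 9/8.
E[|X − Y| | X + Y > 3] = (9/8) / (13/16) = 18/13.

18/13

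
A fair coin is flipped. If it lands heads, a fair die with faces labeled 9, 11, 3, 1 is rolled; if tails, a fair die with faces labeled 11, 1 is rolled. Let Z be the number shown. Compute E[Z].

E[Z | heads] = (9+11+3+1)/4 = 6.
E[Z | tails] = (11+1)/2 = 6.
By the law of total expectation,
E[Z] = (1/2)·(6) + (1/2)·(6) = 6.

6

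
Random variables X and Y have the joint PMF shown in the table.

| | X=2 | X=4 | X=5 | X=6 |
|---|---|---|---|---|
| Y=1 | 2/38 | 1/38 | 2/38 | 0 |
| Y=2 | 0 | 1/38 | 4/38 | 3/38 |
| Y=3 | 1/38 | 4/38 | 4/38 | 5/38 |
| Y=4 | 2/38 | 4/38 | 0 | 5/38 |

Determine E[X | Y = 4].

P(Y = 4) = 11/38.
Σ X·P over the event = 2·(2/38) + 4·(4/38) + 6·(5/38) = 25/19.
E[X | Y = 4] = (25/19) / (11/38) = 50/11.

50/11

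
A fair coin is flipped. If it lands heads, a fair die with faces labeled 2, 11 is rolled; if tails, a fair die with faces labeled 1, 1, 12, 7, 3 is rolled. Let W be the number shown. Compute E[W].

E[W | heads] = (2+11)/2 = 13/2.
E[W | tails] = (1+1+12+7+3)/5 = 24/5.
By the law of total expectation,
E[W] = (1/2)·(13/2) + (1/2)·(24/5) = 113/20.

113/20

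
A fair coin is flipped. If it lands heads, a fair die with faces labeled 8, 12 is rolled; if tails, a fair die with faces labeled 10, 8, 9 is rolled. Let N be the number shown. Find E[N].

E[N | heads] = (8+12)/2 = 10.
E[N | tails] = (10+8+9)/3 = 9.
By the law of total expectation,
E[N] = (1/2)·(10) + (1/2)·(9) = 19/2.

19/2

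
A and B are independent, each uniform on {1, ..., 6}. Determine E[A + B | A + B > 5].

P(A + B > 5) = 13/18.
Summing (A+B)·P(x,y) over outcomes with A + B > 5 gives 53/9.
E[A + B | A + B > 5] = (53/9) / (13/18) = 106/13.

106/13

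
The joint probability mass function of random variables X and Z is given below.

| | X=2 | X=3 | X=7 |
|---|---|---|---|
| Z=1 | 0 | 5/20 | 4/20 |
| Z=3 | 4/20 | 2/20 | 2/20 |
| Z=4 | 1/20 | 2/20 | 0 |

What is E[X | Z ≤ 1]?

43/9

P(Z ≤ 1) = 9/20.
Σ X·P over the event = 3·(5/20) + 7·(4/20) = 43/20.
E[X | Z ≤ 1] = (43/20) / (9/20) = 43/9.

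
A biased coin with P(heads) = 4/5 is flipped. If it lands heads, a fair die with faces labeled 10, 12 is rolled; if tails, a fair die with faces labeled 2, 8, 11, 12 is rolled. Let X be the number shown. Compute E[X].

209/20

E[X | heads] = (10+12)/2 = 11.
E[X | tails] = (2+8+11+12)/4 = 33/4.
E[X] = (4/5)·(11) + (1/5)·(33/4) = 209/20.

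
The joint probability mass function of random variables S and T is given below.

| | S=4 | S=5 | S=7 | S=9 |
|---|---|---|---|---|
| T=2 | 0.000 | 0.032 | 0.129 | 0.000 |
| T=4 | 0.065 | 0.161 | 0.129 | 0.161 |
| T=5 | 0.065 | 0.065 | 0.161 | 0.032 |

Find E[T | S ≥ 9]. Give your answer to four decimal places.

P(S ≥ 9) = 0.193.
Σ T·P over the event = 4·(0.161) + 5·(0.032) = 0.804.
E[T | S ≥ 9] = (0.804) / (0.193) = 4.1658.

4.1658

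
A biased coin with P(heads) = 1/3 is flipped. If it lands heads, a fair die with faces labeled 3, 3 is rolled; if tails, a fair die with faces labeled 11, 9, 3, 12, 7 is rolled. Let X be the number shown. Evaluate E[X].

33/5

E[X | heads] = (3+3)/2 = 3.
E[X | tails] = (11+9+3+12+7)/5 = 42/5.
By the law of total expectation,
E[X] = (1/3)·(3) + (2/3)·(42/5) = 33/5.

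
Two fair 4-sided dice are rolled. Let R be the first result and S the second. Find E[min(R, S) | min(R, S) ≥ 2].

Outcomes with min(R, S) ≥ 2: (2,2), (2,3), (2,4), (3,2), (3,3), (3,4), (4,2), (4,3), (4,4), each with probability 1/16.
E[min(R, S) | min(R, S) ≥ 2] = (2 + 2 + 2 + 2 + 3 + 3 + 2 + 3 + 4) / 9 = 23/9.

23/9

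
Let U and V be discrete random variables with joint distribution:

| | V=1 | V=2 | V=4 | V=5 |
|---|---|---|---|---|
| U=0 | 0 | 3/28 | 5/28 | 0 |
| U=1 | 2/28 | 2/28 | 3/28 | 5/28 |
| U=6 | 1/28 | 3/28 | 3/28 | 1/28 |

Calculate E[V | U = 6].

3

P(U = 6) = 2/7.
Σ V·P over the event = 1·(1/28) + 2·(3/28) + 4·(3/28) + 5·(1/28) = 6/7.
E[V | U = 6] = (6/7) / (2/7) = 3.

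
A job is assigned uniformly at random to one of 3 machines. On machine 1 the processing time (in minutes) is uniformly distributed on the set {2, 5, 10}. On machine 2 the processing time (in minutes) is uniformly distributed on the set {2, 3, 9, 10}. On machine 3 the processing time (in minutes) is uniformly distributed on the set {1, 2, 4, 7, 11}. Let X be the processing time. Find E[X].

E[X | machine 1] = (2+5+10)/3 = 17/3.
E[X | machine 2] = (2+3+9+10)/4 = 6.
E[X | machine 3] = (1+2+4+7+11)/5 = 5.
By the law of total expectation,
E[X] = (1/3)·(17/3) + (1/3)·(6) + (1/3)·(5) = 50/9.

50/9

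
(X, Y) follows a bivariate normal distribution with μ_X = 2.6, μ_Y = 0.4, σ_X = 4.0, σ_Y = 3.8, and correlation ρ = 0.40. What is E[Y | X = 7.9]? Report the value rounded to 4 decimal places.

E[Y | X=x] = μ_Y + ρ(σ_Y/σ_X)(x − μ_X) for jointly normal variables.
E[Y | X=7.9] = 0.4 + (0.40)·(3.8/4.0)·(7.9 − (2.6)) = 0.4 + (0.38)·(5.3) = 2.4140.

2.4140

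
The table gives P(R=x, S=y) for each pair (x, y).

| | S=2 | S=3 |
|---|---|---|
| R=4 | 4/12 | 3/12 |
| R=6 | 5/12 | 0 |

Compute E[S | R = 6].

2

P(R = 6) = 5/12.
Summing S·P(R=x,S=y) over the conditioning event gives 5/6.
E[S | R = 6] = (5/6) / (5/12) = 2.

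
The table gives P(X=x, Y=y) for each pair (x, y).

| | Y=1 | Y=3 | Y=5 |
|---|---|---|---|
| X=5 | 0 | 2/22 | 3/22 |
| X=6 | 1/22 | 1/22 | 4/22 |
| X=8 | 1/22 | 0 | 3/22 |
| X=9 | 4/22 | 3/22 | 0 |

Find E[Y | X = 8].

P(X = 8) = 2/11.
Σ Y·P over the event = 1·(1/22) + 5·(3/22) = 8/11.
E[Y | X = 8] = (8/11) / (2/11) = 4.

4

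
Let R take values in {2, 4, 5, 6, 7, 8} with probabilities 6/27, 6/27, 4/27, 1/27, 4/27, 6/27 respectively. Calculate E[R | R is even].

P(R is even) = 19/27.
Σ over the event: 2·2/9 + 4·2/9 + 6·1/27 + 8·2/9 = 10/3.
E[R | R is even] = (10/3) / (19/27) = 90/19.

90/19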